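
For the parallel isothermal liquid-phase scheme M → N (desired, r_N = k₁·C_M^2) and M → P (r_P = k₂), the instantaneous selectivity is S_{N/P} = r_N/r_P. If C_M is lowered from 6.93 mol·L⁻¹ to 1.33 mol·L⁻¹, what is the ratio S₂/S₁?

0.0368

S_{N/P} = (k₁/k₂)·C_M^2, so S₂/S₁ = (C_{M,2}/C_{M,1})^2.
= (1.33/6.93)^2 = (0.1919)^2 = 0.0368.
Selectivity toward N falls as C_M falls — high-concentration operation is favoured.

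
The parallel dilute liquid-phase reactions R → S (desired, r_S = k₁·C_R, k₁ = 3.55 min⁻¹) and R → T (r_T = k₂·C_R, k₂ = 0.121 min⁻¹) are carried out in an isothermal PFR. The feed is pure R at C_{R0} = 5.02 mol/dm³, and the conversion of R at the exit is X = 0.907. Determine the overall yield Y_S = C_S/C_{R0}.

0.877

C_R = C_{R0}(1−X) = 0.4669 mol/dm³.
Both paths are first order in R, so the instantaneous fraction to S is constant: dC_S/d(−C_R) = k₁/(k₁+k₂) = 0.9670.
C_S = 0.9670·(C_{R0}−C_R) = 0.9670×4.553 = 4.40 mol/dm³.
Y_S = C_S/C_{R0} = 4.403/5.02 = 0.877.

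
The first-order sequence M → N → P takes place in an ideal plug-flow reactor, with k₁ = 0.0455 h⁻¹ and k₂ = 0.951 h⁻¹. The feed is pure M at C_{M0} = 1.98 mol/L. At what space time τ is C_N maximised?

The intermediate peaks when r₁ = r₂, i.e. k₁e^(−k₁τ) = k₂e^(−k₂τ), giving τ_opt = ln(k₂/k₁)/(k₂−k₁).
= ln(0.951/0.0455)/(0.951−0.0455) = ln(20.90)/0.9055 = 3.040/0.9055 = 3.36 h.

3.36 h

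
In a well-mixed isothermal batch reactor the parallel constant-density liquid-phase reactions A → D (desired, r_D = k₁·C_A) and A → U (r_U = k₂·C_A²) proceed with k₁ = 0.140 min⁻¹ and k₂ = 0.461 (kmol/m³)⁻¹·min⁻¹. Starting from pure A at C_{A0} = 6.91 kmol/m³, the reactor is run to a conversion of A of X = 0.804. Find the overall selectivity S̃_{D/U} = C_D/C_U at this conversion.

0.0874

C_A = C_{A0}(1−X) = 1.354 kmol/m³.
Along a PFR/batch, dC_D/dC_A = −r_D/(r_D+r_U) = −k₁/(k₁+k₂·C_A).
Integrating from C_{A0} to C_A: C_D = (0.140/0.461)·ln[(0.140+0.461·6.91)/(0.140+0.461·1.35)] = 0.3037·ln(3.326/0.7644) = 0.4465 kmol/m³.
C_U = (C_{A0}−C_A)−C_D = 5.109 kmol/m³; S̃_{D/U} = 0.4465/5.109 = 0.0874.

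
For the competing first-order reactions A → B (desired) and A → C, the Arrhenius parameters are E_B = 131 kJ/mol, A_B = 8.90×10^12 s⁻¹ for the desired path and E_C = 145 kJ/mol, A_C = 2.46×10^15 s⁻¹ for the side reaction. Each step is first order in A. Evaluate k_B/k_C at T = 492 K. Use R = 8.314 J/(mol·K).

0.111

Since both paths have the same order in A, the concentration cancels and S_{B/C} = k_B/k_C = (A_B/A_C)·exp[(E_C−E_B)/(RT)].
(E_C−E_B)/(RT) = (145−131)×10³/(8.314×492) = 14000/4090 = 3.423.
k_B/k_C = (8.90×10^12/2.46×10^15)·exp(3.423) = 0.003618 × 30.65 = 0.111.
Since E_B < E_C, lowering the temperature improves selectivity toward B.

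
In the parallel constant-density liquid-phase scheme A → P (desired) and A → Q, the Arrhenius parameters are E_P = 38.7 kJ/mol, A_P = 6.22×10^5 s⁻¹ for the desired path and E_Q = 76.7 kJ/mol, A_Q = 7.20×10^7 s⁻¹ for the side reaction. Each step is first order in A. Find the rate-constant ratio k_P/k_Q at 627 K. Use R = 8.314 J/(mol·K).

12.7

With equal orders, S_{P/Q} = k_P/k_Q = (A_P/A_Q)·exp[(E_Q−E_P)/(RT)].
(E_Q−E_P)/(RT) = (76.7−38.7)×10³/(8.314×627) = 38000/5213 = 7.290.
k_P/k_Q = (6.22×10^5/7.20×10^7)·exp(7.290) = 0.008639 × 1465 = 12.7.
Since E_P < E_Q, lowering the temperature improves selectivity toward P.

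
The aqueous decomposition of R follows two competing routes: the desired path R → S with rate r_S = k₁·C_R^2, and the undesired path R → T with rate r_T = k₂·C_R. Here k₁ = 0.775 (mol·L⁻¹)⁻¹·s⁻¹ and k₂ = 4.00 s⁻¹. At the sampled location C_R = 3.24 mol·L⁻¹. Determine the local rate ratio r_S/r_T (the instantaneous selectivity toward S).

S_{S/T} = r_S/r_T = (k₁·C_R^2)/(k₂·C_R) = (k₁/k₂)·C_R.
= (0.775×3.240^2) / (4.00×3.240) = 8.136/12.96 = 0.628.
Since the desired path is higher order in R, keeping C_R high (PFR or concentrated feed) favours S.

0.628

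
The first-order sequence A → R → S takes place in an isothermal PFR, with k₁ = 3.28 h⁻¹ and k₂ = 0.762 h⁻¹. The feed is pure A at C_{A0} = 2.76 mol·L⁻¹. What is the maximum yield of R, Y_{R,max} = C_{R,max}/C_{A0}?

Evaluating C_R at τ_opt = ln(k₂/k₁)/(k₂−k₁) gives C_{R,max}/C_{A0} = (k₁/k₂)^[k₂/(k₂−k₁)].
= (3.28/0.762)^(0.762/(0.762−3.28)) = (4.304)^(-0.3026) = 0.6429.

0.643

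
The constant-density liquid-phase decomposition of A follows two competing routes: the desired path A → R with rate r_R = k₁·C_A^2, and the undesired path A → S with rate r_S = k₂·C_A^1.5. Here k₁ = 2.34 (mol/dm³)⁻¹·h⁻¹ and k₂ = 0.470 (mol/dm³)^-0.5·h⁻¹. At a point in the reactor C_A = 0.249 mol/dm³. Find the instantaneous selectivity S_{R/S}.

S_{R/S} = r_R/r_S = (k₁·C_A^2)/(k₂·C_A^1.5) = (k₁/k₂)·C_A^0.5.
= (2.34×0.2490^2) / (0.470×0.2490^1.5) = 0.1451/0.05840 = 2.48.
Since the desired path is higher order in A, keeping C_A high (PFR or concentrated feed) favours R.

2.48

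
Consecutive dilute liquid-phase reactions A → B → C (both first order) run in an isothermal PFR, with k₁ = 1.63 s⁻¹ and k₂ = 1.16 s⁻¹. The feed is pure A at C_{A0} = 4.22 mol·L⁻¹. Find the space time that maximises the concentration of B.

0.724 s

For first-order series the maximum of C_B occurs at τ_opt = ln(k₂/k₁)/(k₂−k₁).
= ln(1.16/1.63)/(1.16−1.63) = ln(0.7117)/-0.4700 = -0.3402/-0.4700 = 0.724 s.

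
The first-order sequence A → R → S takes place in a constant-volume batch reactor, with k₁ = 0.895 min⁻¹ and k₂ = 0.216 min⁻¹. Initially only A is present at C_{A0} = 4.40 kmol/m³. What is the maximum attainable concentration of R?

Evaluating C_R at t_opt = ln(k₂/k₁)/(k₂−k₁) gives C_{R,max}/C_{A0} = (k₁/k₂)^[k₂/(k₂−k₁)].
= (0.895/0.216)^(0.216/(0.216−0.895)) = (4.144)^(-0.3181) = 0.6362.
C_{R,max} = 0.6362×4.40 = 2.80 kmol/m³.

2.80 kmol/m³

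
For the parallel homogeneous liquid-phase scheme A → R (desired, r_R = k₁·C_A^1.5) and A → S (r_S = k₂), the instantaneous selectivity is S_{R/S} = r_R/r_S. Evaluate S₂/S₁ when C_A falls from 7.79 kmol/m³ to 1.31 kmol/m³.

0.0690

S_{R/S} = (k₁/k₂)·C_A^1.5, so S₂/S₁ = (C_{A,2}/C_{A,1})^1.5.
= (1.31/7.79)^1.5 = (0.1682)^1.5 = 0.0690.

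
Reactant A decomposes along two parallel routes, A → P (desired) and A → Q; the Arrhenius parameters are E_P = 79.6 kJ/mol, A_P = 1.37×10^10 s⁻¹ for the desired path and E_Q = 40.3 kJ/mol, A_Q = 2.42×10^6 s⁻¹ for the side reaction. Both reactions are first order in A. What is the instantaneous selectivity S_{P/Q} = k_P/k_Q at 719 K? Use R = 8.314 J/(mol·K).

7.90

k_P/k_Q = (A_P/A_Q)·exp[−(E_P−E_Q)/(RT)] = (A_P/A_Q)·exp[(E_Q−E_P)/(RT)].
(E_Q−E_P)/(RT) = (40.3−79.6)×10³/(8.314×719) = -39300/5978 = -6.574.
k_P/k_Q = (1.37×10^10/2.42×10^6)·exp(-6.574) = 5661 × 0.001396 = 7.90.
Since E_P > E_Q, raising the temperature improves selectivity toward P.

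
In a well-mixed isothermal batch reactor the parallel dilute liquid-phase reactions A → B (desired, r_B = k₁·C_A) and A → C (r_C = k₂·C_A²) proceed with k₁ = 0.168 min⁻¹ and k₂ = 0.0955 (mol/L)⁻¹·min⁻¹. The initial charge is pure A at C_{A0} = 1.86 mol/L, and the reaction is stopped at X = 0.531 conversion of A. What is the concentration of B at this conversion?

C_A = C_{A0}(1−X) = 0.8723 mol/L.
Along a PFR/batch, dC_B/dC_A = −r_B/(r_B+r_C) = −k₁/(k₁+k₂·C_A).
Integrating from C_{A0} to C_A: C_B = (0.168/0.0955)·ln[(0.168+0.0955·1.86)/(0.168+0.0955·0.872)] = 1.759·ln(0.3456/0.2513) = 0.5606 mol/L.

0.561 mol/L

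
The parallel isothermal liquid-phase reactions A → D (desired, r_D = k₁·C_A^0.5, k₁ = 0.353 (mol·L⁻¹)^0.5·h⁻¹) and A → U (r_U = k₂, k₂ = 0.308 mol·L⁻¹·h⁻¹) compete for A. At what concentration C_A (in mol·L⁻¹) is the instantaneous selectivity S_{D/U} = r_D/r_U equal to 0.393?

S_{D/U} = (k₁/k₂)·C_A^0.5 ⇒ C_A = (S·k₂/k₁)^(2).
= (0.393×0.308/0.353)^(2) = (0.3429)^(2) = 0.118 mol·L⁻¹.

0.118 mol·L⁻¹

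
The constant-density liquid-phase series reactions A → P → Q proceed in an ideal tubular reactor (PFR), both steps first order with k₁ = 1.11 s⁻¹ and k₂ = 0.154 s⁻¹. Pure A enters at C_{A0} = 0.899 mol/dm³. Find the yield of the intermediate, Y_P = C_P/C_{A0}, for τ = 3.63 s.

Solving the coupled first-order balances gives C_P(τ) = [k₁/(k₂−k₁)]·C_{A0}·(e^(−k₁τ) − e^(−k₂τ)).
e^(−k₁τ) = e^(−1.11×3.63) = e^(−4.029) = 0.01779; e^(−k₂τ) = e^(−0.5590) = 0.5718.
C_P = 1.11×0.899/(0.154−1.11) × (0.01779−0.5718) = (-1.044)×(-0.5540) = 0.5783 mol/dm³.
Y_P = C_P/C_{A0} = 0.5783/0.899 = 0.643.

0.643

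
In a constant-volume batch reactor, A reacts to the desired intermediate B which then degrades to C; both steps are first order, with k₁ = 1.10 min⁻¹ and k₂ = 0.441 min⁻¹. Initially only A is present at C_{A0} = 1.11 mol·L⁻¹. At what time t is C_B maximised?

The intermediate peaks when r₁ = r₂, i.e. k₁e^(−k₁t) = k₂e^(−k₂t), giving t_opt = ln(k₂/k₁)/(k₂−k₁).
= ln(0.441/1.10)/(0.441−1.10) = ln(0.4009)/-0.6590 = -0.9140/-0.6590 = 1.39 min.

1.39 min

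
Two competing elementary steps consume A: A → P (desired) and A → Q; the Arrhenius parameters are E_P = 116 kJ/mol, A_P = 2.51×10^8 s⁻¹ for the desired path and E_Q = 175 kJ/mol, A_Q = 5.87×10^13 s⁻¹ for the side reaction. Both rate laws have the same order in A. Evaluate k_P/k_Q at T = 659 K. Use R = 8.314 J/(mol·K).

Since both paths have the same order in A, the concentration cancels and S_{P/Q} = k_P/k_Q = (A_P/A_Q)·exp[(E_Q−E_P)/(RT)].
(E_Q−E_P)/(RT) = (175−116)×10³/(8.314×659) = 59000/5479 = 10.77.
k_P/k_Q = (2.51×10^8/5.87×10^13)·exp(10.77) = 4.276×10^-6 × 47502 = 0.203.
Since E_P < E_Q, lowering the temperature improves selectivity toward P.

0.203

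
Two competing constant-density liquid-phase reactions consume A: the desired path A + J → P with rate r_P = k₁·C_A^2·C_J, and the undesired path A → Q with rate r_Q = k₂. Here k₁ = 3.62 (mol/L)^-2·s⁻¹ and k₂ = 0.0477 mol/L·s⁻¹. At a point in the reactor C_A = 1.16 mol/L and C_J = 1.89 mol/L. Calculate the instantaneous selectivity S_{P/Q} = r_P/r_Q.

S_{P/Q} = r_P/r_Q = (k₁·C_A^2·C_J)/(k₂) = (k₁/k₂)·C_A^2·C_J.
= (3.62×1.160^2×1.890) / (0.0477) = 9.206/0.04770 = 193.
Since the desired path is higher order in A, keeping C_A high (PFR or concentrated feed) favours P.

193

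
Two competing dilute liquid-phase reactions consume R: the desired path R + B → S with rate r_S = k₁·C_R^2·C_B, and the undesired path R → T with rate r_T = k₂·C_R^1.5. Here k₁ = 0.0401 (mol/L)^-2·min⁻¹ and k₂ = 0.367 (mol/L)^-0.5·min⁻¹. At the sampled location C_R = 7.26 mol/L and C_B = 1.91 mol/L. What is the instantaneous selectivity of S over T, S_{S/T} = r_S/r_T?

S_{S/T} = r_S/r_T = (k₁·C_R^2·C_B)/(k₂·C_R^1.5) = (k₁/k₂)·C_R^0.5·C_B.
= (0.0401×7.260^2×1.910) / (0.367×7.260^1.5) = 4.037/7.179 = 0.562.
Since the desired path is higher order in R, keeping C_R high (PFR or concentrated feed) favours S.

0.562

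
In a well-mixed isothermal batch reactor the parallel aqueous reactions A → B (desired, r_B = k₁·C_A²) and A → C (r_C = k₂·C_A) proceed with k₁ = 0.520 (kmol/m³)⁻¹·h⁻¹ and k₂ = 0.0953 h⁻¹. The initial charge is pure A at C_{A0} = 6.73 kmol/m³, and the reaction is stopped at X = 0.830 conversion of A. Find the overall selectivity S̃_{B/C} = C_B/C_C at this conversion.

17.5

C_A = C_{A0}(1−X) = 1.144 kmol/m³.
Along a PFR/batch, dC_C/dC_A = −r_C/(r_B+r_C) = −k₂/(k₂+k₁·C_A).
Integrating from C_{A0} to C_A: C_C = (0.0953/0.520)·ln[(0.0953+0.520·6.73)/(0.0953+0.520·1.14)] = 0.1833·ln(3.595/0.6902) = 0.3024 kmol/m³.
Then C_B = (C_{A0}−C_A) − C_C = 5.586 − 0.3024 = 5.283 kmol/m³.
S̃_{B/C} = C_B/C_C = 5.283/0.3024 = 17.5.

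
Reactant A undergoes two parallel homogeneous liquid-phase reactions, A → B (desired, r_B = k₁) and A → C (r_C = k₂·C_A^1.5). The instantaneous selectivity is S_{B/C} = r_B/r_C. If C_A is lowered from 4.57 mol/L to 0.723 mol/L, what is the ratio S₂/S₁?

S_{B/C} = (k₁/k₂)·C_A^-1.5, so S₂/S₁ = (C_{A,2}/C_{A,1})^-1.5.
= (0.723/4.57)^(-1.5) = (0.1582)^(-1.5) = 15.9.
Selectivity toward B rises as C_A falls — low-concentration operation is favoured.

15.9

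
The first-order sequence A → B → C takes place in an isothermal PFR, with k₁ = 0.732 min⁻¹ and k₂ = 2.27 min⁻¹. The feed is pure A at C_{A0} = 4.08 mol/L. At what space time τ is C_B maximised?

For first-order series the maximum of C_B occurs at τ_opt = ln(k₂/k₁)/(k₂−k₁).
= ln(2.27/0.732)/(2.27−0.732) = ln(3.101)/1.538 = 1.132/1.538 = 0.736 min.

0.736 min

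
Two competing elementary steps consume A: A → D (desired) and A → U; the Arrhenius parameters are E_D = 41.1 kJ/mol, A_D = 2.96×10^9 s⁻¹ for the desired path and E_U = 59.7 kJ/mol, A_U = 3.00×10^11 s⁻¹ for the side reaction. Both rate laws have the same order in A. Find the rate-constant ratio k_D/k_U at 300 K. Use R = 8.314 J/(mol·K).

17.1

k_D/k_U = (A_D/A_U)·exp[−(E_D−E_U)/(RT)] = (A_D/A_U)·exp[(E_U−E_D)/(RT)].
(E_U−E_D)/(RT) = (59.7−41.1)×10³/(8.314×300) = 18600/2494 = 7.457.
k_D/k_U = (2.96×10^9/3.00×10^11)·exp(7.457) = 0.009867 × 1732 = 17.1.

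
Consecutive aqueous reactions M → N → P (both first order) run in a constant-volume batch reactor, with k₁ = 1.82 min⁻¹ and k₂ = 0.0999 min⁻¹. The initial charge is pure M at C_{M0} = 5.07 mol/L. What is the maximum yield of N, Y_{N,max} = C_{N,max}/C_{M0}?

0.845

Evaluating C_N at t_opt = ln(k₂/k₁)/(k₂−k₁) gives C_{N,max}/C_{M0} = (k₁/k₂)^[k₂/(k₂−k₁)].
= (1.82/0.0999)^(0.0999/(0.0999−1.82)) = (18.22)^(-0.05808) = 0.8449.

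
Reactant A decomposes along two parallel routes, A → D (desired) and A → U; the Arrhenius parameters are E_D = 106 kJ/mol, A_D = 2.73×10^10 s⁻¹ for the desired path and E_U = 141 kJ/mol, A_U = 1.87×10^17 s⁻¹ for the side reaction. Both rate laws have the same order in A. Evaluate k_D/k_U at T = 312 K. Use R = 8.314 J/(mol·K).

0.106

Since both paths have the same order in A, the concentration cancels and S_{D/U} = k_D/k_U = (A_D/A_U)·exp[(E_U−E_D)/(RT)].
(E_U−E_D)/(RT) = (141−106)×10³/(8.314×312) = 35000/2594 = 13.49.
k_D/k_U = (2.73×10^10/1.87×10^17)·exp(13.49) = 1.460×10^-7 × 7.242×10^5 = 0.106.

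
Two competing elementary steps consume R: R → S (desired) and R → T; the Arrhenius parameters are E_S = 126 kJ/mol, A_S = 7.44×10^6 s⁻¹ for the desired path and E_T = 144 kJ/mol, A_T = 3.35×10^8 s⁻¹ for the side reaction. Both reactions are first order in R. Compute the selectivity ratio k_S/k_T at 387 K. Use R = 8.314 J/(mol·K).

5.97

With equal orders, S_{S/T} = k_S/k_T = (A_S/A_T)·exp[(E_T−E_S)/(RT)].
(E_T−E_S)/(RT) = (144−126)×10³/(8.314×387) = 18000/3218 = 5.594.
k_S/k_T = (7.44×10^6/3.35×10^8)·exp(5.594) = 0.02221 × 268.9 = 5.97.
Since E_S < E_T, lowering the temperature improves selectivity toward S.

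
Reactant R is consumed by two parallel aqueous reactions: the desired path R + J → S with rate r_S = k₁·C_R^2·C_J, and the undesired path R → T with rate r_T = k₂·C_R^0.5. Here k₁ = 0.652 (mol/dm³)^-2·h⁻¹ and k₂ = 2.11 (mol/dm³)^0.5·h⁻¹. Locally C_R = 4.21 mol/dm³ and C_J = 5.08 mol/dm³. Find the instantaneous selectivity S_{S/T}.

S_{S/T} = r_S/r_T = (k₁·C_R^2·C_J)/(k₂·C_R^0.5) = (k₁/k₂)·C_R^1.5·C_J.
= (0.652×4.210^2×5.080) / (2.11×4.210^0.5) = 58.71/4.329 = 13.6.

13.6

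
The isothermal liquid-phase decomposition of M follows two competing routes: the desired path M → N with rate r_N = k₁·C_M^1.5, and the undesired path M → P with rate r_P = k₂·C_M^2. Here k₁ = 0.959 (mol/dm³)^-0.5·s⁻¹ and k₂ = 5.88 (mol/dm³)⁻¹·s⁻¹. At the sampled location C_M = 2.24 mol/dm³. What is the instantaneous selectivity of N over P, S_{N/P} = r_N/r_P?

S_{N/P} = r_N/r_P = (k₁·C_M^1.5)/(k₂·C_M^2) = (k₁/k₂)·C_M^-0.5.
= (0.959×2.240^1.5) / (5.88×2.240^2) = 3.215/29.50 = 0.109.

0.109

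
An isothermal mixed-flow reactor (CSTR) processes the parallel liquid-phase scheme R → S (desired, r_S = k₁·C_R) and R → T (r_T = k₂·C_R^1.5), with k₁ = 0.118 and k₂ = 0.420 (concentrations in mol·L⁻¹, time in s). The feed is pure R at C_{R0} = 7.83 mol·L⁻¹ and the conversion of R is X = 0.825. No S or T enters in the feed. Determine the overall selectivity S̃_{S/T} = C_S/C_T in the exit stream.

Exit C_R = C_{R0}(1−X) = 7.83×0.175 = 1.370 mol·L⁻¹.
Rates in a CSTR are evaluated at the outlet concentration: r_S = 0.118×1.370 = 0.1617, r_T = 0.420×1.370^1.5 = 0.6737.
Overall selectivity = C_S/C_T = r_Sτ/(r_Tτ) = r_S/r_T = 0.240.

0.240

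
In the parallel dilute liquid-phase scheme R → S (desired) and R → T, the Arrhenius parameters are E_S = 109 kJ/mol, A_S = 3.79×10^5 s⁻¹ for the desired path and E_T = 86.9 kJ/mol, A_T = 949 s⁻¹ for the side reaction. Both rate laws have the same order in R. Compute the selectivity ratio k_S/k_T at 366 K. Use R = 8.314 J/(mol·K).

With equal orders, S_{S/T} = k_S/k_T = (A_S/A_T)·exp[(E_T−E_S)/(RT)].
(E_T−E_S)/(RT) = (86.9−109)×10³/(8.314×366) = -22100/3043 = -7.263.
k_S/k_T = (3.79×10^5/949)·exp(-7.263) = 399.4 × 7.012×10^-4 = 0.280.
Since E_S > E_T, raising the temperature improves selectivity toward S.

0.280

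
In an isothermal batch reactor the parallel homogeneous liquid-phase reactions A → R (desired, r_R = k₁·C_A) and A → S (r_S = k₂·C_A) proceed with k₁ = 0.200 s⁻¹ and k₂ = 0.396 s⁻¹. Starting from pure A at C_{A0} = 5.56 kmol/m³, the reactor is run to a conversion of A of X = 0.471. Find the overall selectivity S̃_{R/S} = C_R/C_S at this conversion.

C_A = C_{A0}(1−X) = 2.941 kmol/m³.
Both paths are first order in A, so the instantaneous fraction to R is constant: dC_R/d(−C_A) = k₁/(k₁+k₂) = 0.3356.
C_R = 0.3356·(C_{A0}−C_A) = 0.3356×2.619 = 0.879 kmol/m³.
C_S = (C_{A0}−C_A)−C_R = 1.740 kmol/m³; S̃_{R/S} = 0.8788/1.740 = 0.505.

0.505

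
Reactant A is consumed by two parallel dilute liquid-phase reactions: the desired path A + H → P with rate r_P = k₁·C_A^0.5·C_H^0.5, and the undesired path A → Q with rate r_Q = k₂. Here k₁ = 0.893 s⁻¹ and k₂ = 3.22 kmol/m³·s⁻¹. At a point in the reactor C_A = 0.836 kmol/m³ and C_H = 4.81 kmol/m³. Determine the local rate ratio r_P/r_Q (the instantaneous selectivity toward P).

0.556

S_{P/Q} = r_P/r_Q = (k₁·C_A^0.5·C_H^0.5)/(k₂) = (k₁/k₂)·C_A^0.5·C_H^0.5.
= (0.893×0.8360^0.5×4.810^0.5) / (3.22) = 1.791/3.220 = 0.556.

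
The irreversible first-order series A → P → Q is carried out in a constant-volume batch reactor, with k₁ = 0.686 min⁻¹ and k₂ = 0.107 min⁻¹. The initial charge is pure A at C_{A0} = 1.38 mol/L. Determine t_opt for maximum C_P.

Setting dC_P/dt = 0 gives t_opt = ln(k₂/k₁)/(k₂−k₁).
= ln(0.107/0.686)/(0.107−0.686) = ln(0.1560)/-0.5790 = -1.858/-0.5790 = 3.21 min.

3.21 min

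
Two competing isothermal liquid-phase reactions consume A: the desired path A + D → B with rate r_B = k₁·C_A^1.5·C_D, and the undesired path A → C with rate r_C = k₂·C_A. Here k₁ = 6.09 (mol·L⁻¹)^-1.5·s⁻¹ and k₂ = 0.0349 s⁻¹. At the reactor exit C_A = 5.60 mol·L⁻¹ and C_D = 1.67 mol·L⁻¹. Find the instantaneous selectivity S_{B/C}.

S_{B/C} = r_B/r_C = (k₁·C_A^1.5·C_D)/(k₂·C_A) = (k₁/k₂)·C_A^0.5·C_D.
= (6.09×5.600^1.5×1.670) / (0.0349×5.600) = 134.8/0.1954 = 690.
Since the desired path is higher order in A, keeping C_A high (PFR or concentrated feed) favours B.

690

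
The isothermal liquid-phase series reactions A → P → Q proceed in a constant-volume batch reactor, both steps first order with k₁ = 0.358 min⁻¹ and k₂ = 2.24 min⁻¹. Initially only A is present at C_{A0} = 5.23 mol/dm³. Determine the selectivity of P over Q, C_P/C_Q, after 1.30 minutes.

0.415

The intermediate concentration in a first-order A→B→C sequence is C_P = k₁C_{A0}(e^(−k₁t) − e^(−k₂t))/(k₂−k₁).
e^(−k₁t) = e^(−0.358×1.30) = e^(−0.4654) = 0.6279; e^(−k₂t) = e^(−2.912) = 0.05437.
C_P = 0.358×5.23/(2.24−0.358) × (0.6279−0.05437) = 0.9949×0.5735 = 0.5706 mol/dm³.
C_A = C_{A0}e^(−k₁t) = 3.284 mol/dm³, so C_Q = C_{A0}−C_A−C_P = 1.376 mol/dm³; C_P/C_Q = 0.415.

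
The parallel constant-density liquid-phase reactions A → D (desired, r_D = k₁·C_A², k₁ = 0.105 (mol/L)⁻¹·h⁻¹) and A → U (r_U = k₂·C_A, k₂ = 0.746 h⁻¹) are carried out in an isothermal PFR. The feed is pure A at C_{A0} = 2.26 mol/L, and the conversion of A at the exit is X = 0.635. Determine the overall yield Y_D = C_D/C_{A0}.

0.112

C_A = C_{A0}(1−X) = 0.8249 mol/L.
Along a PFR/batch, dC_U/dC_A = −r_U/(r_D+r_U) = −k₂/(k₂+k₁·C_A).
Integrating from C_{A0} to C_A: C_U = (0.746/0.105)·ln[(0.746+0.105·2.26)/(0.746+0.105·0.825)] = 7.105·ln(0.9833/0.8326) = 1.182 mol/L.
Then C_D = (C_{A0}−C_A) − C_U = 1.435 − 1.182 = 0.2533 mol/L.
Y_D = C_D/C_{A0} = 0.2533/2.26 = 0.112.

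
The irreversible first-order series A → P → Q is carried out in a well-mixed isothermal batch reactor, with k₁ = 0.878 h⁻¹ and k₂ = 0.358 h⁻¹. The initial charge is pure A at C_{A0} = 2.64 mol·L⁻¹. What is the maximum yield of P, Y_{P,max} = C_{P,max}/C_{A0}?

0.539

Evaluating C_P at t_opt = ln(k₂/k₁)/(k₂−k₁) gives C_{P,max}/C_{A0} = (k₁/k₂)^[k₂/(k₂−k₁)].
= (0.878/0.358)^(0.358/(0.358−0.878)) = (2.453)^(-0.6885) = 0.5392.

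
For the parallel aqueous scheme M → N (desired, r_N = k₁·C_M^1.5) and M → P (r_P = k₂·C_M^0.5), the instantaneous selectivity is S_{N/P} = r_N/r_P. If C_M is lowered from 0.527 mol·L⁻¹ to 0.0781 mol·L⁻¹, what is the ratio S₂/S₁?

0.148

S_{N/P} = (k₁/k₂)·C_M, so S₂/S₁ = (C_{M,2}/C_{M,1}).
= 0.0781/0.527 = 0.148.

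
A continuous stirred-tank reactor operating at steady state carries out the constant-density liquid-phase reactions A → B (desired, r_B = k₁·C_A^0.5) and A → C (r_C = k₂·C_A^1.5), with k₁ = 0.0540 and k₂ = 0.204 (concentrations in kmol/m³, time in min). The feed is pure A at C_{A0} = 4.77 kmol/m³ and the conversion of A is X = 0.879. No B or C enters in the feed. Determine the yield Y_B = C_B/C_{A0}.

0.276

Exit C_A = C_{A0}(1−X) = 4.77×0.121 = 0.5772 kmol/m³.
In a CSTR the entire volume is at exit conditions, so r_B = 0.0540×0.5772^0.5 = 0.04102 and r_C = 0.204×0.5772^1.5 = 0.08945.
Fraction of consumed A going to B: r_B/(r_B+r_C) = 0.3144.
C_B = 0.3144·C_{A0}·X = 0.3144×4.77×0.879 = 1.32 kmol/m³; Y_B = C_B/C_{A0} = 0.276.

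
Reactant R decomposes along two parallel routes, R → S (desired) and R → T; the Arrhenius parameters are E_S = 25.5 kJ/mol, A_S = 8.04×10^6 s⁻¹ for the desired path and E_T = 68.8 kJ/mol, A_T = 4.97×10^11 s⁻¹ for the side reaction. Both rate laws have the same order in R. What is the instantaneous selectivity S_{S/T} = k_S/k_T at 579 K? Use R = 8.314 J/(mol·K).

0.130

k_S/k_T = (A_S/A_T)·exp[−(E_S−E_T)/(RT)] = (A_S/A_T)·exp[(E_T−E_S)/(RT)].
(E_T−E_S)/(RT) = (68.8−25.5)×10³/(8.314×579) = 43300/4814 = 8.995.
k_S/k_T = (8.04×10^6/4.97×10^11)·exp(8.995) = 1.618×10^-5 × 8062 = 0.130.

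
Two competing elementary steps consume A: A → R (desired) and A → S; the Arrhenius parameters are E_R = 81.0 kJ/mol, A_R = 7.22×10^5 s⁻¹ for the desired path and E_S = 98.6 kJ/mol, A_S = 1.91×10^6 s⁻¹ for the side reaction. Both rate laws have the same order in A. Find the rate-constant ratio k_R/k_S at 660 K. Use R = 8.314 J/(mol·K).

9.34

Since both paths have the same order in A, the concentration cancels and S_{R/S} = k_R/k_S = (A_R/A_S)·exp[(E_S−E_R)/(RT)].
(E_S−E_R)/(RT) = (98.6−81.0)×10³/(8.314×660) = 17600/5487 = 3.207.
k_R/k_S = (7.22×10^5/1.91×10^6)·exp(3.207) = 0.3780 × 24.72 = 9.34.
Since E_R < E_S, lowering the temperature improves selectivity toward R.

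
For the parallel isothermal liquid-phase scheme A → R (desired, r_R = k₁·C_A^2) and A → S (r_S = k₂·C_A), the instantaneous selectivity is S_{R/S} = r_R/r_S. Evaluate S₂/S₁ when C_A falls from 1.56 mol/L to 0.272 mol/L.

0.174

S_{R/S} = (k₁/k₂)·C_A, so S₂/S₁ = (C_{A,2}/C_{A,1}).
= 0.272/1.56 = 0.174.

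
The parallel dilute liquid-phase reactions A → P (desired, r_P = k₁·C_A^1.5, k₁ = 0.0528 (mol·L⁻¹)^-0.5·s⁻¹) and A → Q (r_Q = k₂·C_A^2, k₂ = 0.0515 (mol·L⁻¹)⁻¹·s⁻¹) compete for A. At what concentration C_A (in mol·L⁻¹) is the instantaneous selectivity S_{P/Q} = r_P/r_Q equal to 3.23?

S_{P/Q} = (k₁/k₂)·C_A^-0.5 ⇒ C_A = (S·k₂/k₁)^(-2).
= (3.23×0.0515/0.0528)^(-2) = (3.150)^(-2) = 0.101 mol·L⁻¹.

0.101 mol·L⁻¹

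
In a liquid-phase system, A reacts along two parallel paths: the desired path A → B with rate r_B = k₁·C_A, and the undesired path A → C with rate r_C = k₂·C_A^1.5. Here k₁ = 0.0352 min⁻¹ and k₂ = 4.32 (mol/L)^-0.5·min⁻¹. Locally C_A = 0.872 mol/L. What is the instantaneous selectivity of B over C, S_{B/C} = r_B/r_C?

S_{B/C} = r_B/r_C = (k₁·C_A)/(k₂·C_A^1.5) = (k₁/k₂)·C_A^-0.5.
= (0.0352×0.8720) / (4.32×0.8720^1.5) = 0.03069/3.518 = 0.00873.

0.00873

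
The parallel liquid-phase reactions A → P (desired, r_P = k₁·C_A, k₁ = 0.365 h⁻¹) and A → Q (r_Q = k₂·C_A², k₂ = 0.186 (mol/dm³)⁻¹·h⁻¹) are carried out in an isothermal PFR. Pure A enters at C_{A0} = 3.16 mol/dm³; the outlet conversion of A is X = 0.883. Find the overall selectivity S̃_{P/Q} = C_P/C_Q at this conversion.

1.24

C_A = C_{A0}(1−X) = 0.3697 mol/dm³.
Along a PFR/batch, dC_P/dC_A = −r_P/(r_P+r_Q) = −k₁/(k₁+k₂·C_A).
Integrating from C_{A0} to C_A: C_P = (0.365/0.186)·ln[(0.365+0.186·3.16)/(0.365+0.186·0.370)] = 1.962·ln(0.9528/0.4338) = 1.544 mol/dm³.
C_Q = (C_{A0}−C_A)−C_P = 1.246 mol/dm³; S̃_{P/Q} = 1.544/1.246 = 1.24.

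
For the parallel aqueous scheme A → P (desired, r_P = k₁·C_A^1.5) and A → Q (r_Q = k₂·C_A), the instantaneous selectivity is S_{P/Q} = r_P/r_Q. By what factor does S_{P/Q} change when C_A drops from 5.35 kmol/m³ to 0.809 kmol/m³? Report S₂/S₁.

S_{P/Q} = (k₁/k₂)·C_A^0.5, so S₂/S₁ = (C_{A,2}/C_{A,1})^0.5.
= (0.809/5.35)^0.5 = (0.1512)^0.5 = 0.389.

0.389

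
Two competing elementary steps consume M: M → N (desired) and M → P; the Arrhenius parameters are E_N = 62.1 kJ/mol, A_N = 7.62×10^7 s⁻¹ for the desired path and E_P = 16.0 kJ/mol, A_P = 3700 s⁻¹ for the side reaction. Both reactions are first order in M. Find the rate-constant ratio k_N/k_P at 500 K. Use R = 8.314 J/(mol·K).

0.314

k_N/k_P = (A_N/A_P)·exp[−(E_N−E_P)/(RT)] = (A_N/A_P)·exp[(E_P−E_N)/(RT)].
(E_P−E_N)/(RT) = (16.0−62.1)×10³/(8.314×500) = -46100/4157 = -11.09.
k_N/k_P = (7.62×10^7/3700)·exp(-11.09) = 20595 × 1.527×10^-5 = 0.314.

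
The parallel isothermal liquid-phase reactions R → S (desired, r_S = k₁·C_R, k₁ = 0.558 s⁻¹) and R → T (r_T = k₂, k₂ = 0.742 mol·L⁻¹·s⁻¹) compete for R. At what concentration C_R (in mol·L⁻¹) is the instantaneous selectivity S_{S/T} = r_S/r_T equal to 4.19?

5.57 mol·L⁻¹

S_{S/T} = (k₁/k₂)·C_R ⇒ C_R = S·k₂/k₁.
= 4.19×0.742/0.558 = 5.57 mol·L⁻¹.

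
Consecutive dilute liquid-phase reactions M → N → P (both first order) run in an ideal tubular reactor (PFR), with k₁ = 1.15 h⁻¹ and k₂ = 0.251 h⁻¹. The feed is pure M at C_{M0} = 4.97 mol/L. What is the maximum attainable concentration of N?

3.25 mol/L

Evaluating C_N at τ_opt = ln(k₂/k₁)/(k₂−k₁) gives C_{N,max}/C_{M0} = (k₁/k₂)^[k₂/(k₂−k₁)].
= (1.15/0.251)^(0.251/(0.251−1.15)) = (4.582)^(-0.2792) = 0.6538.
C_{N,max} = 0.6538×4.97 = 3.25 mol/L.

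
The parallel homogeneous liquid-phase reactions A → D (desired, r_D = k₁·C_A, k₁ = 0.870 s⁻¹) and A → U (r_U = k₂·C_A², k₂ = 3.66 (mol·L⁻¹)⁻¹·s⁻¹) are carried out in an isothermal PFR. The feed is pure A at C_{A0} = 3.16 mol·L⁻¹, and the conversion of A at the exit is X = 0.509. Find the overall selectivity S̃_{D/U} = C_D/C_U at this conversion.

C_A = C_{A0}(1−X) = 1.552 mol·L⁻¹.
Along a PFR/batch, dC_D/dC_A = −r_D/(r_D+r_U) = −k₁/(k₁+k₂·C_A).
Integrating from C_{A0} to C_A: C_D = (0.870/3.66)·ln[(0.870+3.66·3.16)/(0.870+3.66·1.55)] = 0.2377·ln(12.44/6.549) = 0.1524 mol·L⁻¹.
C_U = (C_{A0}−C_A)−C_D = 1.456 mol·L⁻¹; S̃_{D/U} = 0.1524/1.456 = 0.105.

0.105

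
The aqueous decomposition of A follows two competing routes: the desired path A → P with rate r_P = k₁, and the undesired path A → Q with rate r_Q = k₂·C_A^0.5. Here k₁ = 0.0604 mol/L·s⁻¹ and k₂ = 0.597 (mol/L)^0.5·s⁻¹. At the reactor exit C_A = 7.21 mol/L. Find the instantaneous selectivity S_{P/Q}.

S_{P/Q} = r_P/r_Q = (k₁)/(k₂·C_A^0.5) = (k₁/k₂)·C_A^-0.5.
= (0.0604) / (0.597×7.210^0.5) = 0.06040/1.603 = 0.0377.
The undesired path is higher order in A, so low C_A (CSTR or dilute feed) favours P.

0.0377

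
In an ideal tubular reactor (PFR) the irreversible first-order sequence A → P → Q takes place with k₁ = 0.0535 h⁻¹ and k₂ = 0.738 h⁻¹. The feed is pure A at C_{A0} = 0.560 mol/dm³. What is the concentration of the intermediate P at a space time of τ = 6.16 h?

0.0310 mol/dm³

For first-order series with pure A initially, C_P(τ) = k₁C_{A0}/(k₂−k₁)·(e^(−k₁τ) − e^(−k₂τ)).
e^(−k₁τ) = e^(−0.0535×6.16) = e^(−0.3296) = 0.7192; e^(−k₂τ) = e^(−4.546) = 0.01061.
C_P = 0.0535×0.560/(0.738−0.0535) × (0.7192−0.01061) = 0.04377×0.7086 = 0.03102 mol/dm³.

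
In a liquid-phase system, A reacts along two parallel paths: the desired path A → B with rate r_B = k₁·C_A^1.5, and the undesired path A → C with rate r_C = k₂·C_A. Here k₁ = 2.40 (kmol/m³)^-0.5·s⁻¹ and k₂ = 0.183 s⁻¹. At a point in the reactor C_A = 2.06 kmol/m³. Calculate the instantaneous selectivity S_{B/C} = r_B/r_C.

S_{B/C} = r_B/r_C = (k₁·C_A^1.5)/(k₂·C_A) = (k₁/k₂)·C_A^0.5.
= (2.40×2.060^1.5) / (0.183×2.060) = 7.096/0.3770 = 18.8.
Since the desired path is higher order in A, keeping C_A high (PFR or concentrated feed) favours B.

18.8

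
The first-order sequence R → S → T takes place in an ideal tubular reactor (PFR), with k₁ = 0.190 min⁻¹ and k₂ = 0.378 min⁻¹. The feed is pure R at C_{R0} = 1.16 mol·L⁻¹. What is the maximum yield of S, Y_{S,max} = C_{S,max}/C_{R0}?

Evaluating C_S at τ_opt = ln(k₂/k₁)/(k₂−k₁) gives C_{S,max}/C_{R0} = (k₁/k₂)^[k₂/(k₂−k₁)].
= (0.190/0.378)^(0.378/(0.378−0.190)) = (0.5026)^(2.011) = 0.2508.

0.251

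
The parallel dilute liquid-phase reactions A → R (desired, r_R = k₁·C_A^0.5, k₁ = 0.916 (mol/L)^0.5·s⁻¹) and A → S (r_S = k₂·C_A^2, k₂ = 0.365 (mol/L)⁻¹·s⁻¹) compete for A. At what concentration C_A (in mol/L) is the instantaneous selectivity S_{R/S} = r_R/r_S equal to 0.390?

S_{R/S} = (k₁/k₂)·C_A^-1.5 ⇒ C_A = (S·k₂/k₁)^(1/(-1.5)).
= (0.390×0.365/0.916)^(-0.6667) = (0.1554)^(-0.6667) = 3.46 mol/L.

3.46 mol/L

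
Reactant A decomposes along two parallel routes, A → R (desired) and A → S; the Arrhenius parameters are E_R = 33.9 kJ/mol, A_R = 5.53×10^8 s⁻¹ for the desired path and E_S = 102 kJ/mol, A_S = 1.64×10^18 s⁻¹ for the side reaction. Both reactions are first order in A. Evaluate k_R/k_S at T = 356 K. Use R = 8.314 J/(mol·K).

k_R/k_S = (A_R/A_S)·exp[−(E_R−E_S)/(RT)] = (A_R/A_S)·exp[(E_S−E_R)/(RT)].
(E_S−E_R)/(RT) = (102−33.9)×10³/(8.314×356) = 68100/2960 = 23.01.
k_R/k_S = (5.53×10^8/1.64×10^18)·exp(23.01) = 3.372×10^-10 × 9.827×10^9 = 3.31.
Since E_R < E_S, lowering the temperature improves selectivity toward R.

3.31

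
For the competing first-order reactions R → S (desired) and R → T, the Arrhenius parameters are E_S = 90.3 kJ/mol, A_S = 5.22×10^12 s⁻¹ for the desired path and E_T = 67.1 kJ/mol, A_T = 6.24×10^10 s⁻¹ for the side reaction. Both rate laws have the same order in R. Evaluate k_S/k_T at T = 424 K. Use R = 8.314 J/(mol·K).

With equal orders, S_{S/T} = k_S/k_T = (A_S/A_T)·exp[(E_T−E_S)/(RT)].
(E_T−E_S)/(RT) = (67.1−90.3)×10³/(8.314×424) = -23200/3525 = -6.581.
k_S/k_T = (5.22×10^12/6.24×10^10)·exp(-6.581) = 83.65 × 0.001386 = 0.116.

0.116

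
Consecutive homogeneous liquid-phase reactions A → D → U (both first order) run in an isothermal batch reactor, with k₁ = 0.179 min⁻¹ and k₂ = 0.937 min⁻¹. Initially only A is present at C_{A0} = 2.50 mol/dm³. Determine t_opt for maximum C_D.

For first-order series the maximum of C_D occurs at t_opt = ln(k₂/k₁)/(k₂−k₁).
= ln(0.937/0.179)/(0.937−0.179) = ln(5.235)/0.7580 = 1.655/0.7580 = 2.18 min.

2.18 min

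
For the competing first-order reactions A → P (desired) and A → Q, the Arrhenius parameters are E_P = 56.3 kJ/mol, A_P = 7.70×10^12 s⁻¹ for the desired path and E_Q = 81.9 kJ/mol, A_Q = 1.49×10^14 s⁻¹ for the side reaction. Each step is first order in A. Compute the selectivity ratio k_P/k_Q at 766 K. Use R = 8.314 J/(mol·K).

2.88

With equal orders, S_{P/Q} = k_P/k_Q = (A_P/A_Q)·exp[(E_Q−E_P)/(RT)].
(E_Q−E_P)/(RT) = (81.9−56.3)×10³/(8.314×766) = 25600/6369 = 4.020.
k_P/k_Q = (7.70×10^12/1.49×10^14)·exp(4.020) = 0.05168 × 55.69 = 2.88.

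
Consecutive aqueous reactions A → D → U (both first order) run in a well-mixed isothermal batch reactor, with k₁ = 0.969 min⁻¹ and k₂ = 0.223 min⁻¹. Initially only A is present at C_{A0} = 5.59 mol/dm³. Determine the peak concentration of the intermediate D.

3.60 mol/dm³

At the optimum, C_{D,max}/C_{A0} = (k₁/k₂)^[k₂/(k₂−k₁)].
= (0.969/0.223)^(0.223/(0.223−0.969)) = (4.345)^(-0.2989) = 0.6446.
C_{D,max} = 0.6446×5.59 = 3.60 mol/dm³.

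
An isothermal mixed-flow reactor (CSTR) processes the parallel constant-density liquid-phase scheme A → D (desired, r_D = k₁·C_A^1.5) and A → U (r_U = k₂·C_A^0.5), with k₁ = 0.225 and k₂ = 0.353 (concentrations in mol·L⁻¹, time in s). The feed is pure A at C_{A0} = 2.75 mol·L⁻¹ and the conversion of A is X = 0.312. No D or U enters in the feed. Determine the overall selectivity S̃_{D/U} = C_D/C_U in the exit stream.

1.21

Exit C_A = C_{A0}(1−X) = 2.75×0.688 = 1.892 mol·L⁻¹.
In a CSTR the entire volume is at exit conditions, so r_D = 0.225×1.892^1.5 = 0.5856 and r_U = 0.353×1.892^0.5 = 0.4856.
Overall selectivity = C_D/C_U = r_Dτ/(r_Uτ) = r_D/r_U = 1.21.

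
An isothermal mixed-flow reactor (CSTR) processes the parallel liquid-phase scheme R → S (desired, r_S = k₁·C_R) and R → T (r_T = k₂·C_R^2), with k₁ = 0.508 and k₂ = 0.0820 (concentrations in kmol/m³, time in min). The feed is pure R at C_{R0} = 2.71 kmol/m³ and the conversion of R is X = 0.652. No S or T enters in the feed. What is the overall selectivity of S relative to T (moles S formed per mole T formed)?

Exit C_R = C_{R0}(1−X) = 2.71×0.348 = 0.9431 kmol/m³.
In a CSTR the entire volume is at exit conditions, so r_S = 0.508×0.9431 = 0.4791 and r_T = 0.0820×0.9431^2 = 0.07293.
Overall selectivity = C_S/C_T = r_Sτ/(r_Tτ) = r_S/r_T = 6.57.

6.57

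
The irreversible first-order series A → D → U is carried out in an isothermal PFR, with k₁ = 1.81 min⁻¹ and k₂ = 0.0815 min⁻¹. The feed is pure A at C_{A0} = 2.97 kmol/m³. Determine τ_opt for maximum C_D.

1.79 min

Setting dC_D/dτ = 0 gives τ_opt = ln(k₂/k₁)/(k₂−k₁).
= ln(0.0815/1.81)/(0.0815−1.81) = ln(0.04503)/-1.729 = -3.100/-1.729 = 1.79 min.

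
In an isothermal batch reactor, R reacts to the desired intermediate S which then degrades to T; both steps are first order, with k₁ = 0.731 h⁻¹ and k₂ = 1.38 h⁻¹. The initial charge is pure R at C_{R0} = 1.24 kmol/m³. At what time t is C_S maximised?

The intermediate peaks when r₁ = r₂, i.e. k₁e^(−k₁t) = k₂e^(−k₂t), giving t_opt = ln(k₂/k₁)/(k₂−k₁).
= ln(1.38/0.731)/(1.38−0.731) = ln(1.888)/0.6490 = 0.6354/0.6490 = 0.979 h.

0.979 h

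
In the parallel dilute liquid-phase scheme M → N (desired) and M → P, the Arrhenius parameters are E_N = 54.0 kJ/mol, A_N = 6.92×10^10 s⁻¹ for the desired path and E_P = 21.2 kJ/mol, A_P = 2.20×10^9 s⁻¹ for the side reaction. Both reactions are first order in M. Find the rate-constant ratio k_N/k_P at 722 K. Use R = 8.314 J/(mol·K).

0.133

With equal orders, S_{N/P} = k_N/k_P = (A_N/A_P)·exp[(E_P−E_N)/(RT)].
(E_P−E_N)/(RT) = (21.2−54.0)×10³/(8.314×722) = -32800/6003 = -5.464.
k_N/k_P = (6.92×10^10/2.20×10^9)·exp(-5.464) = 31.45 × 0.004236 = 0.133.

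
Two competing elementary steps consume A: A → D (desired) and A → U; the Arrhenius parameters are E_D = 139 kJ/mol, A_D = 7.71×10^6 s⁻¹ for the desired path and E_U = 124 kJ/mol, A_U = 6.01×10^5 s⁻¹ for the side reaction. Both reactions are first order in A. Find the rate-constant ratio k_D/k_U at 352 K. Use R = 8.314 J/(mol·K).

0.0762

k_D/k_U = (A_D/A_U)·exp[−(E_D−E_U)/(RT)] = (A_D/A_U)·exp[(E_U−E_D)/(RT)].
(E_U−E_D)/(RT) = (124−139)×10³/(8.314×352) = -15000/2927 = -5.126.
k_D/k_U = (7.71×10^6/6.01×10^5)·exp(-5.126) = 12.83 × 0.005943 = 0.0762.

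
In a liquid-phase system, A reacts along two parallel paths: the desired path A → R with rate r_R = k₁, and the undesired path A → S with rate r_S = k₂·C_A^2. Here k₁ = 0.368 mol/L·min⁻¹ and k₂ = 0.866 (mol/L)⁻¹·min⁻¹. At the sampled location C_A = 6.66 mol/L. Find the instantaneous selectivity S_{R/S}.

0.00958

S_{R/S} = r_R/r_S = (k₁)/(k₂·C_A^2) = (k₁/k₂)·C_A^-2.
= (0.368) / (0.866×6.660^2) = 0.3680/38.41 = 0.00958.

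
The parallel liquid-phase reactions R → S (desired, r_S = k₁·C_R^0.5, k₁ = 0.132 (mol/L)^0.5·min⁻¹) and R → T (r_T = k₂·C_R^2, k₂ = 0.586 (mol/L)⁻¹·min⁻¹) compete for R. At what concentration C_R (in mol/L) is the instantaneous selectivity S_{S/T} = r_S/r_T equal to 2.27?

S_{S/T} = (k₁/k₂)·C_R^-1.5 ⇒ C_R = (S·k₂/k₁)^(1/(-1.5)).
= (2.27×0.586/0.132)^(-0.6667) = (10.08)^(-0.6667) = 0.214 mol/L.

0.214 mol/L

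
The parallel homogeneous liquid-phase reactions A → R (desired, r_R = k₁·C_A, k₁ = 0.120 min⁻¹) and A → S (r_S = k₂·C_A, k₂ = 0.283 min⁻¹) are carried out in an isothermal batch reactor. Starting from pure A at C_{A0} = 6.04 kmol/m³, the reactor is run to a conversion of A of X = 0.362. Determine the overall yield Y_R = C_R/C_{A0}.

C_A = C_{A0}(1−X) = 3.854 kmol/m³.
Both paths are first order in A, so the instantaneous fraction to R is constant: dC_R/d(−C_A) = k₁/(k₁+k₂) = 0.2978.
C_R = 0.2978·(C_{A0}−C_A) = 0.2978×2.186 = 0.651 kmol/m³.
Y_R = C_R/C_{A0} = 0.6511/6.04 = 0.108.

0.108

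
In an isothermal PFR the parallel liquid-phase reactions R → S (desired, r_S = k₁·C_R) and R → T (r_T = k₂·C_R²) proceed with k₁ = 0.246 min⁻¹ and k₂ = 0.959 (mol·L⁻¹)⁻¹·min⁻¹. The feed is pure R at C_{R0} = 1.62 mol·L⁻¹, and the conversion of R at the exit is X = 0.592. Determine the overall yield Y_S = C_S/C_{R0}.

C_R = C_{R0}(1−X) = 0.6610 mol·L⁻¹.
Along a PFR/batch, dC_S/dC_R = −r_S/(r_S+r_T) = −k₁/(k₁+k₂·C_R).
Integrating from C_{R0} to C_R: C_S = (0.246/0.959)·ln[(0.246+0.959·1.62)/(0.246+0.959·0.661)] = 0.2565·ln(1.800/0.8799) = 0.1835 mol·L⁻¹.
Y_S = C_S/C_{R0} = 0.1835/1.62 = 0.113.

0.113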